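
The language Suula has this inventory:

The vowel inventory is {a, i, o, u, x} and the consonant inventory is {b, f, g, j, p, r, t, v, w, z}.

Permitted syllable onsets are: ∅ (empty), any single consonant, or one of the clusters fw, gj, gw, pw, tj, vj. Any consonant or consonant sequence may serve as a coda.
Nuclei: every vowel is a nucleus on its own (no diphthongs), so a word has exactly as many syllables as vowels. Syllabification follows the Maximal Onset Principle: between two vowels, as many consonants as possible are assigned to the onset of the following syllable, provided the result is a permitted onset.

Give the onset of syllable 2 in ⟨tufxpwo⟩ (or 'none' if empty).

The vowels are u, x, o — 3 nuclei, so 3 syllables.
σ1/σ2 boundary: just /f/ — single C goes to the following onset.
σ2/σ3 boundary: cluster /pw/ — /pw/ is itself a permitted onset, so the whole cluster goes right; preceding coda = ∅.
Putting it together: tu.fx.pwo.
Syllable 2 is /fx/: onset /f/, nucleus /x/, coda ∅.

f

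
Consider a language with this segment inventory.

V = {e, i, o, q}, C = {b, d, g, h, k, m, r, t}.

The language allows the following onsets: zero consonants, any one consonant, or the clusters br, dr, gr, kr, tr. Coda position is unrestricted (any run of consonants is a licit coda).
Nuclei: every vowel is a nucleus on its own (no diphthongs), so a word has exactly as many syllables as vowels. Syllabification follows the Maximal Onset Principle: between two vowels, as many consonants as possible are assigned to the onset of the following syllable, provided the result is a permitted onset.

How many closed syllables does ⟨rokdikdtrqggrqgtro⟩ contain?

Nuclei (vowels): o, i, q, q, o → 5 syllables.
Between /o/ (V1) and /i/ (V2): /kd/ — longest licit onset from the right is /d/, leaving /k/ as coda.
Between /i/ (V2) and /q/ (V3): cluster /kdtr/ — the longest permitted-onset suffix is /tr/; onset = /tr/, preceding coda = /kd/.
Between /q/ (V3) and /q/ (V4): /ggr/; trying suffixes from longest down, /gr/ is the first permitted one, so coda /g/ | onset /gr/.
Between /q/ (V4) and /o/ (V5): cluster /gtr/ — the longest permitted-onset suffix is /tr/; onset = /tr/, preceding coda = /g/.
Putting it together: rok.dikd.trqg.grqg.tro.
Classifying each syllable: /rok/ (closed), /dikd/ (closed), /trqg/ (closed), /grqg/ (closed), /tro/ (open).
Closed syllables: 4.

4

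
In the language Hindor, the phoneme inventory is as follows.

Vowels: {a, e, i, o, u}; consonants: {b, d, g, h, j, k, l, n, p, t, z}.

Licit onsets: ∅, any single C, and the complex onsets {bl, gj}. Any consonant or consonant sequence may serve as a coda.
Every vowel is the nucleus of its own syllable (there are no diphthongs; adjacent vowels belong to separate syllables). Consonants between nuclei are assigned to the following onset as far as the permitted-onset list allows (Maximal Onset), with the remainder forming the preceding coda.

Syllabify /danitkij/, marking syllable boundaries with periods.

da.nit.kij

Nuclei (vowels): a, i, i → 3 syllables.
/a…i/ gap (V1→V2): just /n/ — single C goes to the following onset.
/i…i/ gap (V2→V3): /tk/; trying suffixes from longest down, /k/ is the first permitted one, so coda /t/ | onset /k/.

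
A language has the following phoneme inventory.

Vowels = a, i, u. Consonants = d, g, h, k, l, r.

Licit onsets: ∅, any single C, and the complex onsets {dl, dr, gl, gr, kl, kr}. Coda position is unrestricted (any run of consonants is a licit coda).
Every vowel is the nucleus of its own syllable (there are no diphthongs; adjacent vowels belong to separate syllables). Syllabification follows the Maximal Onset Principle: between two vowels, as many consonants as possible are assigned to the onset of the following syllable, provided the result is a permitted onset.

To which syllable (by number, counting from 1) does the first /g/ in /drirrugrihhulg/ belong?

3

Nuclei (vowels): i, u, i, u → 4 syllables.
/i…u/ gap (V1→V2): /rr/; trying suffixes from longest down, /r/ is the first permitted one, so coda /r/ | onset /r/.
/u…i/ gap (V2→V3): /gr/ is a licit onset in full, so it all attaches to the next syllable.
/i…u/ gap (V3→V4): /hh/ splits as /h/ + /h/ (/h/ is the longest suffix that is a licit onset).
So the parse is drir.ru.grih.hulg.
The first /g/ is in the onset of syllable 3 (/grih/).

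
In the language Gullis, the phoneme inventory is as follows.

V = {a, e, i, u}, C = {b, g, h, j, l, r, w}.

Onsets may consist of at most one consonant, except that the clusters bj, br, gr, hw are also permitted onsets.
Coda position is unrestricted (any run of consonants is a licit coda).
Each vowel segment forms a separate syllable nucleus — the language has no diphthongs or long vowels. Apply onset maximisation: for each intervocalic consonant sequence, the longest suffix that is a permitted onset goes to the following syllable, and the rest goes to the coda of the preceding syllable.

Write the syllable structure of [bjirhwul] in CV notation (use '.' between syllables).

CCVC.CCVC

The vowels are i, u — 2 nuclei, so 2 syllables.
V1 /i/ – V2 /u/: /rhw/; trying suffixes from longest down, /hw/ is the first permitted one, so coda /r/ | onset /hw/.
Result: bjir.hwul.
Mapping each syllable to C/V: /bjir/ → CCVC, /hwul/ → CCVC.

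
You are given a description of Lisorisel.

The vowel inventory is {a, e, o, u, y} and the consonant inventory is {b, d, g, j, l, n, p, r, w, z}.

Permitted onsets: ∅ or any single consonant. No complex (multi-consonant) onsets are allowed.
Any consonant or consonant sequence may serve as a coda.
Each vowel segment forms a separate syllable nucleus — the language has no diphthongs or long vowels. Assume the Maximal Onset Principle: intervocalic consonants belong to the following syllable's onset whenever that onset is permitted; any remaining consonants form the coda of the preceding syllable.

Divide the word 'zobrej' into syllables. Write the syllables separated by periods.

zob.rej

Vowels present: o, e; each is a nucleus, giving 2 syllables.
Between /o/ (V1) and /e/ (V2): /br/; trying suffixes from longest down, /r/ is the first permitted one, so coda /b/ | onset /r/.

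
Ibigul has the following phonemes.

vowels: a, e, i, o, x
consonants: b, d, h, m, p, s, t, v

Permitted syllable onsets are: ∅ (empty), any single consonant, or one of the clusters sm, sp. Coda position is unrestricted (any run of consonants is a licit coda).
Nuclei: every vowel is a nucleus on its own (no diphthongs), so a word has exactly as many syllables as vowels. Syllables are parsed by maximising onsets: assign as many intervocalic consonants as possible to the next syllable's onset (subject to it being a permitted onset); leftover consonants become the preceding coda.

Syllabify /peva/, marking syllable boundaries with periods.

Nuclei (vowels): e, a → 2 syllables.
σ1/σ2 boundary: /v/ → onset of the next syllable (single consonants are always licit onsets).

pe.va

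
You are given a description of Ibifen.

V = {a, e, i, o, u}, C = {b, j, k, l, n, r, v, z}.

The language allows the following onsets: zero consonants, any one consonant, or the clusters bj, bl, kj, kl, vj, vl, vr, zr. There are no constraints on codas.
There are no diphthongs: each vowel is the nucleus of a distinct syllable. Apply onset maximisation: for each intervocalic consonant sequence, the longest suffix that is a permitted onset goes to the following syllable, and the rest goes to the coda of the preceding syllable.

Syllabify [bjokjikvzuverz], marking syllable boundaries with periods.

bjo.kjikv.zu.verz

Nuclei (vowels): o, i, u, e → 4 syllables.
V1 /o/ – V2 /i/: /kj/ — entire cluster is a permitted onset → onset /kj/, coda ∅.
V2 /i/ – V3 /u/: /kvz/ — longest licit onset from the right is /z/, leaving /kv/ as coda.
V3 /u/ – V4 /e/: /v/ is a single consonant, so it becomes the next onset.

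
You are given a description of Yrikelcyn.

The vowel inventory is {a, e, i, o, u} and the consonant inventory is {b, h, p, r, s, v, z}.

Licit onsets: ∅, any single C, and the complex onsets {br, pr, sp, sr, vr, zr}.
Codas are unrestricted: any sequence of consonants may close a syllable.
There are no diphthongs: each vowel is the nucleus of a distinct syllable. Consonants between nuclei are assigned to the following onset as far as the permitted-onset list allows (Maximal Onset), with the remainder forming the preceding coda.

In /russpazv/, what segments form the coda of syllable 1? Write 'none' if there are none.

s

Nuclei (vowels): u, a → 2 syllables.
V1 /u/ – V2 /a/: /ssp/ — longest licit onset from the right is /sp/, leaving /s/ as coda.
Syllabification: rus.spazv.
Syllable 1 is /rus/: onset /r/, nucleus /u/, coda /s/.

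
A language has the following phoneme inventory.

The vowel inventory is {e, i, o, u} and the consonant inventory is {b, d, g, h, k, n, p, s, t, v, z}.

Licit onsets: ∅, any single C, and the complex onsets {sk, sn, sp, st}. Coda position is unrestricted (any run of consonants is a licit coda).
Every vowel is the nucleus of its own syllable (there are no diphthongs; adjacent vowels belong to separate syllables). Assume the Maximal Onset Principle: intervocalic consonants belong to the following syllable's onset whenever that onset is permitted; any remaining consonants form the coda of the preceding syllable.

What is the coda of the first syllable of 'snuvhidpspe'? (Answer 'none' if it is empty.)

Nuclei (vowels): u, i, e → 3 syllables.
V1 /u/ – V2 /i/: /vh/ — longest licit onset from the right is /h/, leaving /v/ as coda.
V2 /i/ – V3 /e/: /dpsp/ splits as /dp/ + /sp/ (/sp/ is the longest suffix that is a licit onset).
Result: snuv.hidp.spe.
Syllable 1 is /snuv/: onset /sn/, nucleus /u/, coda /v/.

v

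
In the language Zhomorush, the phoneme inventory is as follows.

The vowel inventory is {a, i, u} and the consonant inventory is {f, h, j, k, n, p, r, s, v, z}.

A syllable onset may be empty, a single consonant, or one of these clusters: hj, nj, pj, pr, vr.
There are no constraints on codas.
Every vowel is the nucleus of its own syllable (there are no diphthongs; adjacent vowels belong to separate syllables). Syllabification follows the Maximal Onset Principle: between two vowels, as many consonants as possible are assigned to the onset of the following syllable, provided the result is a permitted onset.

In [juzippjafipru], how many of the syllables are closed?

1

The vowels are u, i, a, i, u — 5 nuclei, so 5 syllables.
/u…i/ gap (V1→V2): just /z/ — single C goes to the following onset.
/i…a/ gap (V2→V3): /ppj/ splits as /p/ + /pj/ (/pj/ is the longest suffix that is a licit onset).
/a…i/ gap (V3→V4): just /f/ — single C goes to the following onset.
/i…u/ gap (V4→V5): cluster /pr/ — /pr/ is itself a permitted onset, so the whole cluster goes right; preceding coda = ∅.
So the parse is ju.zip.pja.fi.pru.
Classifying each syllable: /ju/ (open), /zip/ (closed), /pja/ (open), /fi/ (open), /pru/ (open).
Closed syllables: 1.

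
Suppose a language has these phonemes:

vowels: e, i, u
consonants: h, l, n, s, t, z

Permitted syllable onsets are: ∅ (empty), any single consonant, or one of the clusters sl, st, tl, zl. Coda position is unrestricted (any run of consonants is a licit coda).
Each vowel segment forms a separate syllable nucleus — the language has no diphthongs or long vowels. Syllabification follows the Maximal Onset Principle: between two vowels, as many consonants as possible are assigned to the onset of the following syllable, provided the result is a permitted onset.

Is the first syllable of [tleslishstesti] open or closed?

open

The vowels are e, i, e, i — 4 nuclei, so 4 syllables.
σ1/σ2 boundary: /sl/ — entire cluster is a permitted onset → onset /sl/, coda ∅.
σ2/σ3 boundary: /shst/; trying suffixes from longest down, /st/ is the first permitted one, so coda /sh/ | onset /st/.
σ3/σ4 boundary: /st/ is a licit onset in full, so it all attaches to the next syllable.
Syllabification: tle.slish.ste.sti.
Syllable 1 is /tle/; it ends in its nucleus with no coda, so it is open.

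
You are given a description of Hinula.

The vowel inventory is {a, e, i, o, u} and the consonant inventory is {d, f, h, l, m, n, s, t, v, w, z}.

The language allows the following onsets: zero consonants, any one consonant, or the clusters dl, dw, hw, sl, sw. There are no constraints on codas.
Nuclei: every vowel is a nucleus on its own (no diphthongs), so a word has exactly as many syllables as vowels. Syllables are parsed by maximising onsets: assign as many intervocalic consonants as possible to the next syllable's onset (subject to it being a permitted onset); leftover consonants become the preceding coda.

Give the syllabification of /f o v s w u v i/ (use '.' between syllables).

The vowels are o, u, i — 3 nuclei, so 3 syllables.
Between /o/ (V1) and /u/ (V2): /vsw/ splits as /v/ + /sw/ (/sw/ is the longest suffix that is a licit onset).
Between /u/ (V2) and /i/ (V3): /v/ is a single consonant, so it becomes the next onset.

fov.swu.vi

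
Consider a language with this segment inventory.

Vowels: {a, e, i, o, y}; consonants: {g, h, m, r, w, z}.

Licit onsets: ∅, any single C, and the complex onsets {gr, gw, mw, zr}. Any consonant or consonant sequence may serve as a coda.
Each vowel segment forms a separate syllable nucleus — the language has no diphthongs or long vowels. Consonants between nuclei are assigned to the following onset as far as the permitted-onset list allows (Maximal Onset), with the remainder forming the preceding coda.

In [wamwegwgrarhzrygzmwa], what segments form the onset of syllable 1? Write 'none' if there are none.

Nuclei (vowels): a, e, a, y, a → 5 syllables.
Between /a/ (V1) and /e/ (V2): /mw/ is a licit onset in full, so it all attaches to the next syllable.
Between /e/ (V2) and /a/ (V3): /gwgr/ splits as /gw/ + /gr/ (/gr/ is the longest suffix that is a licit onset).
Between /a/ (V3) and /y/ (V4): cluster /rhzr/ — the longest permitted-onset suffix is /zr/; onset = /zr/, preceding coda = /rh/.
Between /y/ (V4) and /a/ (V5): /gzmw/ — longest licit onset from the right is /mw/, leaving /gz/ as coda.
Result: wa.mwegw.grarh.zrygz.mwa.
Syllable 1 is /wa/: onset /w/, nucleus /a/, coda ∅.

w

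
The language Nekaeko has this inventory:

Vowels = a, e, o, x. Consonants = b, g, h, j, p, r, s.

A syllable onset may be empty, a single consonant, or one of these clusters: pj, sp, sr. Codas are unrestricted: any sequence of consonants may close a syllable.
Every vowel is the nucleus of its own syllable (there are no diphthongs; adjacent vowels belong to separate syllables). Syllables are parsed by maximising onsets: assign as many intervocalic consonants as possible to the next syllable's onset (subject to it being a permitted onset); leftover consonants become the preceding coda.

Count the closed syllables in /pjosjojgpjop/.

3

The vowels are o, o, o — 3 nuclei, so 3 syllables.
/o…o/ gap (V1→V2): cluster /sj/ — the longest permitted-onset suffix is /j/; onset = /j/, preceding coda = /s/.
/o…o/ gap (V2→V3): cluster /jgpj/ — the longest permitted-onset suffix is /pj/; onset = /pj/, preceding coda = /jg/.
Syllabification: pjos.jojg.pjop.
Classifying each syllable: /pjos/ (closed), /jojg/ (closed), /pjop/ (closed).
Closed syllables: 3.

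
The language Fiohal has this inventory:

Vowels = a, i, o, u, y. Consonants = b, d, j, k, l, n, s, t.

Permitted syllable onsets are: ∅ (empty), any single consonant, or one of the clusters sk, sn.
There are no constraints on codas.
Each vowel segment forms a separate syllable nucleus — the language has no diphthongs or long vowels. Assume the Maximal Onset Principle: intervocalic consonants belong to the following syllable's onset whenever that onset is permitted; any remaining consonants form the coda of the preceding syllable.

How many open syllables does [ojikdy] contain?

The vowels are o, i, y — 3 nuclei, so 3 syllables.
/o…i/ gap (V1→V2): /j/ → onset of the next syllable (single consonants are always licit onsets).
/i…y/ gap (V2→V3): /kd/; trying suffixes from longest down, /d/ is the first permitted one, so coda /k/ | onset /d/.
Syllabification: o.jik.dy.
Classifying each syllable: /o/ (open), /jik/ (closed), /dy/ (open).
Open syllables: 2.

2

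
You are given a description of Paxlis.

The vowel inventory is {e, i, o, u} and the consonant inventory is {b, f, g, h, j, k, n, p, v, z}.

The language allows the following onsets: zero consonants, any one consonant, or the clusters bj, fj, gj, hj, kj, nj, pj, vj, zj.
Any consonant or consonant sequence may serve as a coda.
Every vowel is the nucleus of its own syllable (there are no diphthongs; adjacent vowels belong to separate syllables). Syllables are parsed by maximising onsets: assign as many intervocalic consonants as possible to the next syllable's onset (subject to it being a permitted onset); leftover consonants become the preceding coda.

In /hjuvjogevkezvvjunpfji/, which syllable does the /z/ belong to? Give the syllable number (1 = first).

The vowels are u, o, e, e, u, i — 6 nuclei, so 6 syllables.
V1 /u/ – V2 /o/: cluster /vj/ — /vj/ is itself a permitted onset, so the whole cluster goes right; preceding coda = ∅.
V2 /o/ – V3 /e/: /g/ → onset of the next syllable (single consonants are always licit onsets).
V3 /e/ – V4 /e/: cluster /vk/ — the longest permitted-onset suffix is /k/; onset = /k/, preceding coda = /v/.
V4 /e/ – V5 /u/: /zvvj/; trying suffixes from longest down, /vj/ is the first permitted one, so coda /zv/ | onset /vj/.
V5 /u/ – V6 /i/: /npfj/ — longest licit onset from the right is /fj/, leaving /np/ as coda.
Result: hju.vjo.gev.kezv.vjunp.fji.
The /z/ is in the coda of syllable 4 (/kezv/).

4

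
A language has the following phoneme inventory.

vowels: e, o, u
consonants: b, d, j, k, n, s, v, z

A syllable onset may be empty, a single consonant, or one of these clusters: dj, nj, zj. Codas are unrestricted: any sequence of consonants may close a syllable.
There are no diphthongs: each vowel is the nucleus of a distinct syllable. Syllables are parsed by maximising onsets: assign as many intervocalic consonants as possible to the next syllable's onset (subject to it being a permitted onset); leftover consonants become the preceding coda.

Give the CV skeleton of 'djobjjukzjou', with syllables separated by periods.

CCVCC.CVC.CCV.V

Vowels present: o, u, o, u; each is a nucleus, giving 4 syllables.
V1 /o/ – V2 /u/: /bjj/ — longest licit onset from the right is /j/, leaving /bj/ as coda.
V2 /u/ – V3 /o/: cluster /kzj/ — the longest permitted-onset suffix is /zj/; onset = /zj/, preceding coda = /k/.
V3 /o/ – V4 /u/: hiatus — the boundary sits between the two vowels.
Result: djobj.juk.zjo.u.
Mapping each syllable to C/V: /djobj/ → CCVCC, /juk/ → CVC, /zjo/ → CCV, /u/ → V.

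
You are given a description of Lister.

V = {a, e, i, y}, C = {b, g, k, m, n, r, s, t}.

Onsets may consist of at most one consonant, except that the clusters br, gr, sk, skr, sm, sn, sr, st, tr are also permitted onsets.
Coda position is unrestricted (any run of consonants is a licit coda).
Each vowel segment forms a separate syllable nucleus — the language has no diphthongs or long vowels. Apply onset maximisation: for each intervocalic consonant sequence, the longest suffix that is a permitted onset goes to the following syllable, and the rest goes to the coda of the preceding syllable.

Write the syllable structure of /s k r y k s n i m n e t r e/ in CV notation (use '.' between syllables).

CCCVC.CCVC.CV.CCV

Nuclei (vowels): y, i, e, e → 4 syllables.
V1 /y/ – V2 /i/: /ksn/; trying suffixes from longest down, /sn/ is the first permitted one, so coda /k/ | onset /sn/.
V2 /i/ – V3 /e/: /mn/ — longest licit onset from the right is /n/, leaving /m/ as coda.
V3 /e/ – V4 /e/: cluster /tr/ — /tr/ is itself a permitted onset, so the whole cluster goes right; preceding coda = ∅.
Putting it together: skryk.snim.ne.tre.
Mapping each syllable to C/V: /skryk/ → CCCVC, /snim/ → CCVC, /ne/ → CV, /tre/ → CCV.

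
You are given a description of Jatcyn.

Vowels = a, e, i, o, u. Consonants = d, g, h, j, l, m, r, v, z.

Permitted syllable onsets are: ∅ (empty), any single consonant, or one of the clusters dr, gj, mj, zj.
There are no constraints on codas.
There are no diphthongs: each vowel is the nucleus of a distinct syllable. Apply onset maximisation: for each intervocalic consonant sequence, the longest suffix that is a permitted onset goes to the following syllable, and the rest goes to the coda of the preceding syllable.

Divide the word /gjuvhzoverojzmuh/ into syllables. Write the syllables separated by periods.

Vowels present: u, o, e, o, u; each is a nucleus, giving 5 syllables.
V1 /u/ – V2 /o/: /vhz/; trying suffixes from longest down, /z/ is the first permitted one, so coda /vh/ | onset /z/.
V2 /o/ – V3 /e/: /v/ → onset of the next syllable (single consonants are always licit onsets).
V3 /e/ – V4 /o/: just /r/ — single C goes to the following onset.
V4 /o/ – V5 /u/: cluster /jzm/ — the longest permitted-onset suffix is /m/; onset = /m/, preceding coda = /jz/.

gjuvh.zo.ve.rojz.muh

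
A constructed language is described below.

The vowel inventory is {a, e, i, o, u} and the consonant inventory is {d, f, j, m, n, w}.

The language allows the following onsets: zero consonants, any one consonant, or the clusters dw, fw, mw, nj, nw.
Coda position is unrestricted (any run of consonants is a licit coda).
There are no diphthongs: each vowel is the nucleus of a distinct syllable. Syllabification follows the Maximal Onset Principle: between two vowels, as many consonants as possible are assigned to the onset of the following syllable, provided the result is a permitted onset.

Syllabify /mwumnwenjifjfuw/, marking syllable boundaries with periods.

The vowels are u, e, i, u — 4 nuclei, so 4 syllables.
/u…e/ gap (V1→V2): /mnw/ splits as /m/ + /nw/ (/nw/ is the longest suffix that is a licit onset).
/e…i/ gap (V2→V3): /nj/ is a licit onset in full, so it all attaches to the next syllable.
/i…u/ gap (V3→V4): /fjf/ — longest licit onset from the right is /f/, leaving /fj/ as coda.

mwum.nwe.njifj.fuw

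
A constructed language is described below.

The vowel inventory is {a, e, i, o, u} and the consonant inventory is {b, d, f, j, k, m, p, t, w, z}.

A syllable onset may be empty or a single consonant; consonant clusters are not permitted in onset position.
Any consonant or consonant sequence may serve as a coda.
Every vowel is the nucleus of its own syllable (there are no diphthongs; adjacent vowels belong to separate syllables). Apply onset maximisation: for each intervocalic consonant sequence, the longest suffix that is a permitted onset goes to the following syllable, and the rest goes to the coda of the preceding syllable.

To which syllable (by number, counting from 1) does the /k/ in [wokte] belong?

1

Vowels present: o, e; each is a nucleus, giving 2 syllables.
σ1/σ2 boundary: /kt/ — longest licit onset from the right is /t/, leaving /k/ as coda.
Putting it together: wok.te.
The /k/ is in the coda of syllable 1 (/wok/).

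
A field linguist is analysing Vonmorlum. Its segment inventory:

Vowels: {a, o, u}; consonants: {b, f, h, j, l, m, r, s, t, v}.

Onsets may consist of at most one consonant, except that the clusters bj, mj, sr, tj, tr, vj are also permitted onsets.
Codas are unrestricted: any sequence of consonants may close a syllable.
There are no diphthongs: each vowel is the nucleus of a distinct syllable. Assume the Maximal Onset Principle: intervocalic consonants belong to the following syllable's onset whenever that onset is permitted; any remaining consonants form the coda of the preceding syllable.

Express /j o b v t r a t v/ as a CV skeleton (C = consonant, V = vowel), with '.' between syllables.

CVCC.CCVCC

Nuclei (vowels): o, a → 2 syllables.
Between /o/ (V1) and /a/ (V2): /bvtr/ — longest licit onset from the right is /tr/, leaving /bv/ as coda.
Result: jobv.tratv.
Mapping each syllable to C/V: /jobv/ → CVCC, /tratv/ → CCVCC.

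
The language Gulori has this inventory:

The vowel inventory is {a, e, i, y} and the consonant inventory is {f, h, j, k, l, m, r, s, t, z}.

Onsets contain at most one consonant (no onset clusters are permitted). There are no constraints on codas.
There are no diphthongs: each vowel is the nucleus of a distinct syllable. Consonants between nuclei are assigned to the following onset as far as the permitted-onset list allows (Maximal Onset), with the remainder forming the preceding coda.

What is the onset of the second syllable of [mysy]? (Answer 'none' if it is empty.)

Nuclei (vowels): y, y → 2 syllables.
Between /y/ (V1) and /y/ (V2): /s/ → onset of the next syllable (single consonants are always licit onsets).
Putting it together: my.sy.
Syllable 2 is /sy/: onset /s/, nucleus /y/, coda ∅.

s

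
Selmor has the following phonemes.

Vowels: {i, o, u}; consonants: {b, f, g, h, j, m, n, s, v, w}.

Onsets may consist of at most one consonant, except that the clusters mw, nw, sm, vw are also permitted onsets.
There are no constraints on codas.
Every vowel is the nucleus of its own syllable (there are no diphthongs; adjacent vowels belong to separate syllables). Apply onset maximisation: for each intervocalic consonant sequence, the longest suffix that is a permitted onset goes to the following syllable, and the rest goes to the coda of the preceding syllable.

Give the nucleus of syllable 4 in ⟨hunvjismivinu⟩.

i

Nuclei (vowels): u, i, i, i, u → 5 syllables.
The fourth nucleus (vowel 4 from the left) is /i/.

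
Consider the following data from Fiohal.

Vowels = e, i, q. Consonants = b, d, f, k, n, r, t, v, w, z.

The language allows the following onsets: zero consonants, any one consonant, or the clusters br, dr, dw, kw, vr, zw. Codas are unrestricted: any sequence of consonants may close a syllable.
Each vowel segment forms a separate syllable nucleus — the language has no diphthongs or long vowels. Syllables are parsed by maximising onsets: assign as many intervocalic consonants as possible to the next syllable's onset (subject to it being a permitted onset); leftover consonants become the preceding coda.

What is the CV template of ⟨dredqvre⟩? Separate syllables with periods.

CCV.CV.CCV

Nuclei (vowels): e, q, e → 3 syllables.
σ1/σ2 boundary: /d/ → onset of the next syllable (single consonants are always licit onsets).
σ2/σ3 boundary: cluster /vr/ — /vr/ is itself a permitted onset, so the whole cluster goes right; preceding coda = ∅.
Putting it together: dre.dq.vre.
Mapping each syllable to C/V: /dre/ → CCV, /dq/ → CV, /vre/ → CCV.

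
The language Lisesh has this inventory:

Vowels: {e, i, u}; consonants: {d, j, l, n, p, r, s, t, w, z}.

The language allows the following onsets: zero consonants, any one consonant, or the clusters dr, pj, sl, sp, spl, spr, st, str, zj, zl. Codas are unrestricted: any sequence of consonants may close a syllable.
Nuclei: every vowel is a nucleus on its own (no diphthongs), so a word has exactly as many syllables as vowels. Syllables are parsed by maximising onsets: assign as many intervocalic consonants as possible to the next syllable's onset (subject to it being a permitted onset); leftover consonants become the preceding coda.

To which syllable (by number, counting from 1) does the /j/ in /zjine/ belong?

Nuclei (vowels): i, e → 2 syllables.
Between /i/ (V1) and /e/ (V2): /n/ is a single consonant, so it becomes the next onset.
Result: zji.ne.
The /j/ is in the onset of syllable 1 (/zji/).

1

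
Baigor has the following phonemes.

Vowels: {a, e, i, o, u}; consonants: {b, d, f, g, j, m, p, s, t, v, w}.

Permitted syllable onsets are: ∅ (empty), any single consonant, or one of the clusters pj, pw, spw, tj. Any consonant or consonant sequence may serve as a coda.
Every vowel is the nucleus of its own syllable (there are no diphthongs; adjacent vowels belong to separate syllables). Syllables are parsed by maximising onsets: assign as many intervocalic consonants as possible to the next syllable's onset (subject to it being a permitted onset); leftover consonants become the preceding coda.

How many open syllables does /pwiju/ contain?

The vowels are i, u — 2 nuclei, so 2 syllables.
/i…u/ gap (V1→V2): just /j/ — single C goes to the following onset.
So the parse is pwi.ju.
Classifying each syllable: /pwi/ (open), /ju/ (open).
Open syllables: 2.

2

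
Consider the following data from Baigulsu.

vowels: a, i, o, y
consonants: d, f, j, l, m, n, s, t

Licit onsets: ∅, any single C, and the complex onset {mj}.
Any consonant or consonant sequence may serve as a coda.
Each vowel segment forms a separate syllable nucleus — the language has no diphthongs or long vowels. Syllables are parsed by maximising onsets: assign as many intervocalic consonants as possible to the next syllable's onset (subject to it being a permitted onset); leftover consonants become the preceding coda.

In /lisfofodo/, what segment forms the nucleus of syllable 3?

o

Vowels present: i, o, o, o; each is a nucleus, giving 4 syllables.
The third nucleus (vowel 3 from the left) is /o/.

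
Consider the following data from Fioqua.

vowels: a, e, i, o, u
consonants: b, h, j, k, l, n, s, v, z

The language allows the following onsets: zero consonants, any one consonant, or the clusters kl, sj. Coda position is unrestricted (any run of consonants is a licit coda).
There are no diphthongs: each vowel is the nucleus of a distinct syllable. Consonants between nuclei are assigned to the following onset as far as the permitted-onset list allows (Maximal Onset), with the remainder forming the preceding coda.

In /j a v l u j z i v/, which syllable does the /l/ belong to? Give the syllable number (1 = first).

2

Vowels present: a, u, i; each is a nucleus, giving 3 syllables.
/a…u/ gap (V1→V2): cluster /vl/ — the longest permitted-onset suffix is /l/; onset = /l/, preceding coda = /v/.
/u…i/ gap (V2→V3): /jz/ — longest licit onset from the right is /z/, leaving /j/ as coda.
So the parse is jav.luj.ziv.
The /l/ is in the onset of syllable 2 (/luj/).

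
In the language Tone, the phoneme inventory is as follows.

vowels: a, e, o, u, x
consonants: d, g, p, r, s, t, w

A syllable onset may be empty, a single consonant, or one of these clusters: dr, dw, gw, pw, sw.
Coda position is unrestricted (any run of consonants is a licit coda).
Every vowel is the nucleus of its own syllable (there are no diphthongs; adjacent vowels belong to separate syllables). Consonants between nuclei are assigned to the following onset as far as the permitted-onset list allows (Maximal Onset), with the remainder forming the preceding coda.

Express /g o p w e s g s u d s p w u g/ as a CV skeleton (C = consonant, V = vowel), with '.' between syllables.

The vowels are o, e, u, u — 4 nuclei, so 4 syllables.
V1 /o/ – V2 /e/: /pw/ is a licit onset in full, so it all attaches to the next syllable.
V2 /e/ – V3 /u/: cluster /sgs/ — the longest permitted-onset suffix is /s/; onset = /s/, preceding coda = /sg/.
V3 /u/ – V4 /u/: /dspw/; trying suffixes from longest down, /pw/ is the first permitted one, so coda /ds/ | onset /pw/.
Putting it together: go.pwesg.suds.pwug.
Mapping each syllable to C/V: /go/ → CV, /pwesg/ → CCVCC, /suds/ → CVCC, /pwug/ → CCVC.

CV.CCVCC.CVCC.CCVC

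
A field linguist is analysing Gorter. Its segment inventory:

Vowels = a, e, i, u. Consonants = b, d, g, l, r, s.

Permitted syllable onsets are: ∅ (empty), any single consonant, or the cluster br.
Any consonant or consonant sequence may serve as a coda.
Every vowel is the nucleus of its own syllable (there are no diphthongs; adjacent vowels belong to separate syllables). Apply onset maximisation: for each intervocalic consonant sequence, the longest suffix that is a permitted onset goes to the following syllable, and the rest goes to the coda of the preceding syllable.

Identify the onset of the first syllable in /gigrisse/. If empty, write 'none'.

The vowels are i, i, e — 3 nuclei, so 3 syllables.
V1 /i/ – V2 /i/: /gr/ — longest licit onset from the right is /r/, leaving /g/ as coda.
V2 /i/ – V3 /e/: /ss/ — longest licit onset from the right is /s/, leaving /s/ as coda.
So the parse is gig.ris.se.
Syllable 1 is /gig/: onset /g/, nucleus /i/, coda /g/.

g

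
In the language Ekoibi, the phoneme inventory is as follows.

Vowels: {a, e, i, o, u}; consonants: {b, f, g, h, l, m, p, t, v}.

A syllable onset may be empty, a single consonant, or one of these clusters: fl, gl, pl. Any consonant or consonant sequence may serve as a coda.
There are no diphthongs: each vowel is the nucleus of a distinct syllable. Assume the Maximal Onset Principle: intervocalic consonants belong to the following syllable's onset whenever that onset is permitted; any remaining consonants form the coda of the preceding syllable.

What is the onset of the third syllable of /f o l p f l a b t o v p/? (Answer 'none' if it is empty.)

Vowels present: o, a, o; each is a nucleus, giving 3 syllables.
/o…a/ gap (V1→V2): /lpfl/ — longest licit onset from the right is /fl/, leaving /lp/ as coda.
/a…o/ gap (V2→V3): /bt/ splits as /b/ + /t/ (/t/ is the longest suffix that is a licit onset).
So the parse is folp.flab.tovp.
Syllable 3 is /tovp/: onset /t/, nucleus /o/, coda /vp/.

t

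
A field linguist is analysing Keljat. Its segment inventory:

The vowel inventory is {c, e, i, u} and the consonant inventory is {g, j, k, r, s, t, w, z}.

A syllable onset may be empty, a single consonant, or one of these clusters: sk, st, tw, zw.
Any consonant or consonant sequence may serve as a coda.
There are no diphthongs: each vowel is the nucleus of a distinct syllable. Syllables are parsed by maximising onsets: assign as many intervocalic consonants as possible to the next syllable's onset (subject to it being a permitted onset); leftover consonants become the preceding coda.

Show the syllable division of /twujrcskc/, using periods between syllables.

The vowels are u, c, c — 3 nuclei, so 3 syllables.
V1 /u/ – V2 /c/: /jr/ — longest licit onset from the right is /r/, leaving /j/ as coda.
V2 /c/ – V3 /c/: /sk/ is a licit onset in full, so it all attaches to the next syllable.

twuj.rc.skc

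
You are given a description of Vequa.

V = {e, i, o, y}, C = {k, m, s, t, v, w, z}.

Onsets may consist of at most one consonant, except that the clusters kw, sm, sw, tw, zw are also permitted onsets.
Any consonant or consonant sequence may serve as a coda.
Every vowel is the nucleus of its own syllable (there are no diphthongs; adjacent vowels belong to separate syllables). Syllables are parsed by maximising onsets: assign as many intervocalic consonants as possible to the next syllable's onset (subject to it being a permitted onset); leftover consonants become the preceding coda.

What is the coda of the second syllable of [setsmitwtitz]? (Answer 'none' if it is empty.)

tw

Nuclei (vowels): e, i, i → 3 syllables.
V1 /e/ – V2 /i/: /tsm/; trying suffixes from longest down, /sm/ is the first permitted one, so coda /t/ | onset /sm/.
V2 /i/ – V3 /i/: /twt/ splits as /tw/ + /t/ (/t/ is the longest suffix that is a licit onset).
So the parse is set.smitw.titz.
Syllable 2 is /smitw/: onset /sm/, nucleus /i/, coda /tw/.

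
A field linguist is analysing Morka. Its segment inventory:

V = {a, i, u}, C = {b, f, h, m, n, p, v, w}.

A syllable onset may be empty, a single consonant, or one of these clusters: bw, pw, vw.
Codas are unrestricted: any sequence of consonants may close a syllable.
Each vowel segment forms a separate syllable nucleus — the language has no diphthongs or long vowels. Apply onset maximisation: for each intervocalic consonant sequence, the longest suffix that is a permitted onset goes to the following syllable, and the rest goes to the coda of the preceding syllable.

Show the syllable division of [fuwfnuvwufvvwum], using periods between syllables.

Nuclei (vowels): u, u, u, u → 4 syllables.
Between /u/ (V1) and /u/ (V2): /wfn/; trying suffixes from longest down, /n/ is the first permitted one, so coda /wf/ | onset /n/.
Between /u/ (V2) and /u/ (V3): /vw/ — entire cluster is a permitted onset → onset /vw/, coda ∅.
Between /u/ (V3) and /u/ (V4): /fvvw/ — longest licit onset from the right is /vw/, leaving /fv/ as coda.

fuwf.nu.vwufv.vwum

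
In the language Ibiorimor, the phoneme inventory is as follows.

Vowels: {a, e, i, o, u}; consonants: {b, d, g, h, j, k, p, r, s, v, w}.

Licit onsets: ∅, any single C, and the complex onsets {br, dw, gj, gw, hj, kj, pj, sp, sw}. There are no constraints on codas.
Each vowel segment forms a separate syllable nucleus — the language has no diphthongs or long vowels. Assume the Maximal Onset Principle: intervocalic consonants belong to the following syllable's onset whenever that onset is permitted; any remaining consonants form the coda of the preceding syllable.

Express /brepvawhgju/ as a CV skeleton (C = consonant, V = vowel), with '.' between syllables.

Nuclei (vowels): e, a, u → 3 syllables.
/e…a/ gap (V1→V2): /pv/ — longest licit onset from the right is /v/, leaving /p/ as coda.
/a…u/ gap (V2→V3): /whgj/ splits as /wh/ + /gj/ (/gj/ is the longest suffix that is a licit onset).
Result: brep.vawh.gju.
Mapping each syllable to C/V: /brep/ → CCVC, /vawh/ → CVCC, /gju/ → CCV.

CCVC.CVCC.CCV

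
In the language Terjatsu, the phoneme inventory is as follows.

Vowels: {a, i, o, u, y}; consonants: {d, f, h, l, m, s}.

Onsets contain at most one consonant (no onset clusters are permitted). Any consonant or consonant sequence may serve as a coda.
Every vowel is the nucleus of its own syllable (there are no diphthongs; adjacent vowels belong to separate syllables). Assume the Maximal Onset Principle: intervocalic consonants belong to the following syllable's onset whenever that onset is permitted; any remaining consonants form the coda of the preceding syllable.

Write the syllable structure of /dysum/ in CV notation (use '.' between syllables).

The vowels are y, u — 2 nuclei, so 2 syllables.
Between /y/ (V1) and /u/ (V2): /s/ → onset of the next syllable (single consonants are always licit onsets).
Syllabification: dy.sum.
Mapping each syllable to C/V: /dy/ → CV, /sum/ → CVC.

CV.CVC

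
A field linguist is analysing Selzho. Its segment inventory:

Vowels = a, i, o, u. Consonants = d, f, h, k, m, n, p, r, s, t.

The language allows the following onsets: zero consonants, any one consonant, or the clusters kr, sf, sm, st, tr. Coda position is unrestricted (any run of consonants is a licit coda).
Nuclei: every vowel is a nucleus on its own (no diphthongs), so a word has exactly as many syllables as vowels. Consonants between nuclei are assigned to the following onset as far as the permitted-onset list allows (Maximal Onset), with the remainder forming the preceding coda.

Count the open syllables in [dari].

Vowels present: a, i; each is a nucleus, giving 2 syllables.
Between /a/ (V1) and /i/ (V2): /r/ → onset of the next syllable (single consonants are always licit onsets).
So the parse is da.ri.
Classifying each syllable: /da/ (open), /ri/ (open).
Open syllables: 2.

2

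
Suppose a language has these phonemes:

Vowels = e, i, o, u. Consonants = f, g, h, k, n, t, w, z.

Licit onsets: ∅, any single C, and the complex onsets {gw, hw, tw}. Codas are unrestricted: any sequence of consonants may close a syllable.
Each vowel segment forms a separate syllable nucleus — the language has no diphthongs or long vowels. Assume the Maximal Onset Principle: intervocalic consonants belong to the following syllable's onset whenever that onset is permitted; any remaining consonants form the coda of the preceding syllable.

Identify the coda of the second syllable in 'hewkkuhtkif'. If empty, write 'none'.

Nuclei (vowels): e, u, i → 3 syllables.
V1 /e/ – V2 /u/: /wkk/ splits as /wk/ + /k/ (/k/ is the longest suffix that is a licit onset).
V2 /u/ – V3 /i/: /htk/ — longest licit onset from the right is /k/, leaving /ht/ as coda.
Syllabification: hewk.kuht.kif.
Syllable 2 is /kuht/: onset /k/, nucleus /u/, coda /ht/.

ht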